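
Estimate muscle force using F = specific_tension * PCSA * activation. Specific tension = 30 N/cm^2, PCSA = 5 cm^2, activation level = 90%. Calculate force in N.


F = sigma * PCSA * activation
F = 30 * 5 * 0.9
F = 135 N


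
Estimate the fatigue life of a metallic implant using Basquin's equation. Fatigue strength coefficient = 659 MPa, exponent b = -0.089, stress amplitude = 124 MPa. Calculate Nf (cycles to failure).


sigma_a = sigma_f' * (2Nf)^b
2Nf = (sigma_a/sigma_f')^(1/b)
2Nf = (124/659)^(1/-0.089)
2Nf = 1.4166999e+08
Nf = 7.0835e+07


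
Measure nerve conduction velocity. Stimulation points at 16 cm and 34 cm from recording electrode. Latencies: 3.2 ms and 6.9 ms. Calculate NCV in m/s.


Distance = (34 - 16) / 100 = 0.18 m
dt = (6.9 - 3.2) / 1000 = 0.0037 s
NCV = dist / dt = 48.65 m/s


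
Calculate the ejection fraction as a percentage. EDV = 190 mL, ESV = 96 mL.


SV = EDV - ESV = 190 - 96 = 94 mL
EF = SV/EDV * 100 = 94/190 * 100
EF = 49.47%


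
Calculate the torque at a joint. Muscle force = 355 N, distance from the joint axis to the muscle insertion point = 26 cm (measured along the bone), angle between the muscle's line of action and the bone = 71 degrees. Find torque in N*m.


Torque = F * d * sin(theta)   (moment arm = d*sin(theta))
d = 26 cm = 0.26 m
Torque = 355 * 0.26 * sin(71)
Torque = 87.27 N*m


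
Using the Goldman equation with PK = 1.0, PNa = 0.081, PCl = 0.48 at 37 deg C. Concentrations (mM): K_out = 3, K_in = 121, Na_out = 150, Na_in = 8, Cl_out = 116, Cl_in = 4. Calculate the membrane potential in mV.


Vm = (RT/F)*ln((PK*Ko + PNa*Nao + PCl*Cli)/(PK*Ki + PNa*Nai + PCl*Clo))
Numer = 17.07, Denom = 177.328
Vm = -62.56 mV


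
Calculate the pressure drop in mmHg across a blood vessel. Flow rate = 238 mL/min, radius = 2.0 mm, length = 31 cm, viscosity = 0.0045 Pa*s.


dP = 8*mu*L*Q / (pi*r^4)
Q = 238 mL/min = 3.96667e-06 m^3/s
dP = 880.685 Pa = 880.685 / 133.322 mmHg = 6.606 mmHg


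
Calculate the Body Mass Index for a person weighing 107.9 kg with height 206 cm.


BMI = weight / height^2
height = 206 cm = 2.06 m
BMI = 107.9 / 2.06^2
BMI = 25.43 kg/m^2


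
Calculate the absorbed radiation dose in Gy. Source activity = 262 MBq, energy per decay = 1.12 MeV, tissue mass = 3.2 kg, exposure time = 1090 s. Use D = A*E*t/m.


A = 262 MBq = 2.6200e+08 Bq
E = 1.12 MeV = 1.79424e-13 J
D = A*E*t/m = 2.6200e+08*1.79424e-13*1090/3.2
D = 0.01601 Gy


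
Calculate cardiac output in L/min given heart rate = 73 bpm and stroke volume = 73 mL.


CO = HR * SV
CO = 73 * 73 / 1000
CO = 5.329 L/min


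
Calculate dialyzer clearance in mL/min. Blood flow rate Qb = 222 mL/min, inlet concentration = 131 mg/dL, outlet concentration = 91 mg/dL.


K = Qb * (Cb_in - Cb_out) / Cb_in
K = 222 * (131 - 91) / 131
K = 67.79 mL/min


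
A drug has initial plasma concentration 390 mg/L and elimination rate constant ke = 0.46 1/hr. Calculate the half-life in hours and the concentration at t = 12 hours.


t_half = ln(2) / ke = 0.693147 / 0.46 = 1.507 hr
C(t) = C0 * exp(-ke*t) = 390 * exp(-0.46*12)
C(12) = 1.562 mg/L


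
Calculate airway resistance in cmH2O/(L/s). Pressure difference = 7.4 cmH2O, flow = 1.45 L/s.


R = dP / flow
R = 7.4 / 1.45
R = 5.103 cmH2O/(L/s)


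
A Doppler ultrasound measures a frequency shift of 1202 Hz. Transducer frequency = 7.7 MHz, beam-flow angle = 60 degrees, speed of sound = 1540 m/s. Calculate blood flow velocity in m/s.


v = fd * c / (2 * f0 * cos(theta))
v = 1202 * 1540 / (2 * 7.7000e+06 * cos(60))
v = 0.2404 m/s


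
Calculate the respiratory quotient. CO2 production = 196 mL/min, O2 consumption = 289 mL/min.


RQ = VCO2 / VO2
RQ = 196 / 289
RQ = 0.6782


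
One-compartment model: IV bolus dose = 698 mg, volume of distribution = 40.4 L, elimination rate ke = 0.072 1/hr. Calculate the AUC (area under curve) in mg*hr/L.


C0 = Dose/Vd = 698/40.4 = 17.2772 mg/L
AUC = C0/ke = 17.2772/0.072
AUC = 240 mg*hr/L


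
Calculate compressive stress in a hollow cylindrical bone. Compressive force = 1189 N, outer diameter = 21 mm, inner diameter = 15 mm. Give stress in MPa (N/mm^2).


A = pi*(r_o^2 - r_i^2)
r_o = 10.5 mm, r_i = 7.5 mm
A = 169.646 mm^2
sigma = F/A = 1189 / 169.646
sigma = 7.009 MPa


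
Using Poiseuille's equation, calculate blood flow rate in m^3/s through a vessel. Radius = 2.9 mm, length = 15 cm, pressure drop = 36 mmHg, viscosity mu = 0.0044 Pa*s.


Q = pi*r^4*dP / (8*mu*L)
r = 0.0029 m, L = 0.15 m
dP = 36 mmHg = 4799.592 Pa
Q = 2.0198e-04 m^3/s


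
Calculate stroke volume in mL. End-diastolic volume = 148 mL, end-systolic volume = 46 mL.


SV = EDV - ESV
SV = 148 - 46
SV = 102 mL


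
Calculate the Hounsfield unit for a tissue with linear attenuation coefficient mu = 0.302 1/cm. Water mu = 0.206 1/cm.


HU = ((mu_tissue - mu_water) / mu_water) * 1000
HU = ((0.302 - 0.206) / 0.206) * 1000
HU = 466


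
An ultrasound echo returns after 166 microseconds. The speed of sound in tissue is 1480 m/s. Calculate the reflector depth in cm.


depth = c * t / 2
t = 166 us = 1.6600e-04 s
depth = 1480 * 1.6600e-04 / 2
depth = 0.12284 m = 12.284 cm


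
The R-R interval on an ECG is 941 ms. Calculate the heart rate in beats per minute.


HR = 60 / RR_interval(s)
RR = 941 ms = 0.941 s
HR = 60 / 0.941 = 63.76 bpm


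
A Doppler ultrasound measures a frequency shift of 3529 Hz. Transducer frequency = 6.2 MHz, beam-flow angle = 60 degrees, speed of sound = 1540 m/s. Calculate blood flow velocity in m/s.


v = fd * c / (2 * f0 * cos(theta))
v = 3529 * 1540 / (2 * 6.2000e+06 * cos(60))
v = 0.8766 m/s


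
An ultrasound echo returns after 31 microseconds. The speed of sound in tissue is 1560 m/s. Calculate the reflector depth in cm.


depth = c * t / 2
t = 31 us = 3.1000e-05 s
depth = 1560 * 3.1000e-05 / 2
depth = 0.02418 m = 2.418 cm


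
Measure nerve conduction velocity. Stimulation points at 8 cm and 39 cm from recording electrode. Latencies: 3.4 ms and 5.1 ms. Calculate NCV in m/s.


Distance = (39 - 8) / 100 = 0.31 m
dt = (5.1 - 3.4) / 1000 = 0.0017 s
NCV = dist / dt = 182.4 m/s


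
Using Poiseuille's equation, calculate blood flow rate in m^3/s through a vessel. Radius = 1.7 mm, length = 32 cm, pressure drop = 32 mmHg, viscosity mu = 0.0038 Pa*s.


Q = pi*r^4*dP / (8*mu*L)
r = 0.0017 m, L = 0.32 m
dP = 32 mmHg = 4266.304 Pa
Q = 1.1507e-05 m^3/s


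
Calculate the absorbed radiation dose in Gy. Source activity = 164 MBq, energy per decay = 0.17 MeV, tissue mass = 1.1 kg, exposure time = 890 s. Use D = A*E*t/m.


A = 164 MBq = 1.6400e+08 Bq
E = 0.17 MeV = 2.7234e-14 J
D = A*E*t/m = 1.6400e+08*2.7234e-14*890/1.1
D = 0.003614 Gy


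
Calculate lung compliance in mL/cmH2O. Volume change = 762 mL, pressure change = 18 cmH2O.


C = dV / dP
C = 762 / 18
C = 42.33 mL/cmH2O


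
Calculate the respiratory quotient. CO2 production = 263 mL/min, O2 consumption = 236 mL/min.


RQ = VCO2 / VO2
RQ = 263 / 236
RQ = 1.114


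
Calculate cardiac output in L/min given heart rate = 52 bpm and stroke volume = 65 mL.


CO = HR * SV
CO = 52 * 65 / 1000
CO = 3.38 L/min


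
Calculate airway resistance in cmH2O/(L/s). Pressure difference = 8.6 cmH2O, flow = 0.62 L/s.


R = dP / flow
R = 8.6 / 0.62
R = 13.87 cmH2O/(L/s)


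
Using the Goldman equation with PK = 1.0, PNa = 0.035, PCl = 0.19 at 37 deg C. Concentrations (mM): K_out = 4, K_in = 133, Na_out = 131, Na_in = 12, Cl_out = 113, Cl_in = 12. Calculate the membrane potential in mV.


Vm = (RT/F)*ln((PK*Ko + PNa*Nao + PCl*Cli)/(PK*Ki + PNa*Nai + PCl*Clo))
Numer = 10.865, Denom = 154.89
Vm = -71.01 mV


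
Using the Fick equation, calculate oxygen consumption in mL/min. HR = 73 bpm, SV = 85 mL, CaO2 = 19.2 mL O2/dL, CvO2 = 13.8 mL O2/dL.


CO = HR*SV = 73*85/1000 = 6.205 L/min
a-v O2 diff = 19.2 - 13.8 = 5.4 mL/dL
VO2 = CO * (CaO2-CvO2) * 10 dL/L
VO2 = 6.205 * 5.4 * 10
VO2 = 335.1 mL/min


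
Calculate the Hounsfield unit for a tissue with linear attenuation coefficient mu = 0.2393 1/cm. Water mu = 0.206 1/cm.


HU = ((mu_tissue - mu_water) / mu_water) * 1000
HU = ((0.2393 - 0.206) / 0.206) * 1000
HU = 161.7


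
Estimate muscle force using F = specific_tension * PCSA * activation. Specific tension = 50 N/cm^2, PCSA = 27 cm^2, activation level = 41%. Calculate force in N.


F = sigma * PCSA * activation
F = 50 * 27 * 0.41
F = 553.5 N


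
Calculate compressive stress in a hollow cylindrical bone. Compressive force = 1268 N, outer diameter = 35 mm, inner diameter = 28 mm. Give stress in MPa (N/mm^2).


A = pi*(r_o^2 - r_i^2)
r_o = 17.5 mm, r_i = 14 mm
A = 346.361 mm^2
sigma = F/A = 1268 / 346.361
sigma = 3.661 MPa


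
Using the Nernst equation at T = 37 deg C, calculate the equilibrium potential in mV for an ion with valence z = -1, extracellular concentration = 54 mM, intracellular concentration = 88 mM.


E = (RT/(zF)) * ln(C_out/C_in)
T = 37 + 273.15 = 310.15 K
E = (8.314 * 310.15 / (-1 * 96485)) * ln(54/88)
E = 13.05 mV


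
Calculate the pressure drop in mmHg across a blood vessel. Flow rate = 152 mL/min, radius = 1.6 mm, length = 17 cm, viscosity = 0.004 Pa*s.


dP = 8*mu*L*Q / (pi*r^4)
Q = 152 mL/min = 2.53333e-06 m^3/s
dP = 669.362 Pa = 669.362 / 133.322 mmHg = 5.021 mmHg


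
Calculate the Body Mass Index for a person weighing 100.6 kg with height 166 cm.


BMI = weight / height^2
height = 166 cm = 1.66 m
BMI = 100.6 / 1.66^2
BMI = 36.51 kg/m^2


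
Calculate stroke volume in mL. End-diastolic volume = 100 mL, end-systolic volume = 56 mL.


SV = EDV - ESV
SV = 100 - 56
SV = 44 mL


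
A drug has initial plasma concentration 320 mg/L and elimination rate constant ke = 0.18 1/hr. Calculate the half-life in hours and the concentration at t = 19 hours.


t_half = ln(2) / ke = 0.693147 / 0.18 = 3.851 hr
C(t) = C0 * exp(-ke*t) = 320 * exp(-0.18*19)
C(19) = 10.47 mg/L


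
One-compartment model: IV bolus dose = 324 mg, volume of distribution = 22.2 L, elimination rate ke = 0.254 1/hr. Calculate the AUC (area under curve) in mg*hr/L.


C0 = Dose/Vd = 324/22.2 = 14.5946 mg/L
AUC = C0/ke = 14.5946/0.254
AUC = 57.46 mg*hr/L


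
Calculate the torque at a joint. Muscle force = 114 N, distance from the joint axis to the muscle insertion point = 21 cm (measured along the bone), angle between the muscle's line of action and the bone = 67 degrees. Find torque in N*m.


Torque = F * d * sin(theta)   (moment arm = d*sin(theta))
d = 21 cm = 0.21 m
Torque = 114 * 0.21 * sin(67)
Torque = 22.04 N*m


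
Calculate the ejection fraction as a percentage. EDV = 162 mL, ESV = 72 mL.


SV = EDV - ESV = 162 - 72 = 90 mL
EF = SV/EDV * 100 = 90/162 * 100
EF = 55.56%


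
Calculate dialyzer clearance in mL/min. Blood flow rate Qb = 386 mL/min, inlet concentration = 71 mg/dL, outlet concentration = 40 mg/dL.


K = Qb * (Cb_in - Cb_out) / Cb_in
K = 386 * (71 - 40) / 71
K = 168.5 mL/min


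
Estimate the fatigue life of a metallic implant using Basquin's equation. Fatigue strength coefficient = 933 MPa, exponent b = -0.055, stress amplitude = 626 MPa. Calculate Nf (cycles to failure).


sigma_a = sigma_f' * (2Nf)^b
2Nf = (sigma_a/sigma_f')^(1/b)
2Nf = (626/933)^(1/-0.055)
2Nf = 1415.9307
Nf = 708


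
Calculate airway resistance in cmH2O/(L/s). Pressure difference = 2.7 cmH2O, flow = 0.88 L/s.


R = dP / flow
R = 2.7 / 0.88
R = 3.068 cmH2O/(L/s)


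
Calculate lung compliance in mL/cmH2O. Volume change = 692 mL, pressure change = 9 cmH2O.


C = dV / dP
C = 692 / 9
C = 76.89 mL/cmH2O


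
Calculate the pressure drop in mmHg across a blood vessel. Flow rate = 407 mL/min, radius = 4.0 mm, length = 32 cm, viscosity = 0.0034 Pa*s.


dP = 8*mu*L*Q / (pi*r^4)
Q = 407 mL/min = 6.78333e-06 m^3/s
dP = 73.4128 Pa = 73.4128 / 133.322 mmHg = 0.5506 mmHg


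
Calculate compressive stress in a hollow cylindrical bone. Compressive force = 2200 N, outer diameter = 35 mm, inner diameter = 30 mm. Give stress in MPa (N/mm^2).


A = pi*(r_o^2 - r_i^2)
r_o = 17.5 mm, r_i = 15 mm
A = 255.254 mm^2
sigma = F/A = 2200 / 255.254
sigma = 8.619 MPa


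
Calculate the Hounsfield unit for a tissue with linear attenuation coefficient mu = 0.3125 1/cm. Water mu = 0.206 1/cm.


HU = ((mu_tissue - mu_water) / mu_water) * 1000
HU = ((0.3125 - 0.206) / 0.206) * 1000
HU = 517


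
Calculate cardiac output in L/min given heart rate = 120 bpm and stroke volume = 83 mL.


CO = HR * SV
CO = 120 * 83 / 1000
CO = 9.96 L/min


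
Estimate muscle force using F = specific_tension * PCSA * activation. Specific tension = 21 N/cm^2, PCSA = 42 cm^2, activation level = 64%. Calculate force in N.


F = sigma * PCSA * activation
F = 21 * 42 * 0.64
F = 564.5 N


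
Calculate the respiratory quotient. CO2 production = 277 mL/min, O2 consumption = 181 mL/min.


RQ = VCO2 / VO2
RQ = 277 / 181
RQ = 1.53


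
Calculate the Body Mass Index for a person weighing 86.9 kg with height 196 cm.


BMI = weight / height^2
height = 196 cm = 1.96 m
BMI = 86.9 / 1.96^2
BMI = 22.62 kg/m^2


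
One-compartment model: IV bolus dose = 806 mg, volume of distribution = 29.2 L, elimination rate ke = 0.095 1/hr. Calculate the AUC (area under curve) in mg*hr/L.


C0 = Dose/Vd = 806/29.2 = 27.6027 mg/L
AUC = C0/ke = 27.6027/0.095
AUC = 290.6 mg*hr/L


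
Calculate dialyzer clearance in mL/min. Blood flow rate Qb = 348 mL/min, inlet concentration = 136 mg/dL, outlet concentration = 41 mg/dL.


K = Qb * (Cb_in - Cb_out) / Cb_in
K = 348 * (136 - 41) / 136
K = 243.1 mL/min


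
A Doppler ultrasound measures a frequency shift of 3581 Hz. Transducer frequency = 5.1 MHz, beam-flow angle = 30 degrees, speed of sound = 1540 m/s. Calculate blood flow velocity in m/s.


v = fd * c / (2 * f0 * cos(theta))
v = 3581 * 1540 / (2 * 5.1000e+06 * cos(30))
v = 0.6243 m/s


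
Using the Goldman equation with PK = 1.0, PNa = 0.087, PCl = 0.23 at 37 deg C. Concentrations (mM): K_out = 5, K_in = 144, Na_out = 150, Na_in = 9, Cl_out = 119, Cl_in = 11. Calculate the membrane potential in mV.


Vm = (RT/F)*ln((PK*Ko + PNa*Nao + PCl*Cli)/(PK*Ki + PNa*Nai + PCl*Clo))
Numer = 20.58, Denom = 172.153
Vm = -56.77 mV


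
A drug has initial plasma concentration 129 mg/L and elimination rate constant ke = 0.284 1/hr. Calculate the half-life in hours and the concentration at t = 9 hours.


t_half = ln(2) / ke = 0.693147 / 0.284 = 2.441 hr
C(t) = C0 * exp(-ke*t) = 129 * exp(-0.284*9)
C(9) = 10.01 mg/L


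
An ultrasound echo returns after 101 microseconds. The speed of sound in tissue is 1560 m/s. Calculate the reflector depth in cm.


depth = c * t / 2
t = 101 us = 1.0100e-04 s
depth = 1560 * 1.0100e-04 / 2
depth = 0.07878 m = 7.878 cm


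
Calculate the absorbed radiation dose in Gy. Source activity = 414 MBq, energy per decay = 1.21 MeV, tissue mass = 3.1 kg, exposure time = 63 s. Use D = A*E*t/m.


A = 414 MBq = 4.1400e+08 Bq
E = 1.21 MeV = 1.93842e-13 J
D = A*E*t/m = 4.1400e+08*1.93842e-13*63/3.1
D = 0.001631 Gy


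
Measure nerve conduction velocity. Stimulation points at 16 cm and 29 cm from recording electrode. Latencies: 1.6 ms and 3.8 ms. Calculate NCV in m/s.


Distance = (29 - 16) / 100 = 0.13 m
dt = (3.8 - 1.6) / 1000 = 0.0022 s
NCV = dist / dt = 59.09 m/s


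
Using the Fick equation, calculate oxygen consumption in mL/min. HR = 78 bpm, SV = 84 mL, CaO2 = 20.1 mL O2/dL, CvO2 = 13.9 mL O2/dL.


CO = HR*SV = 78*84/1000 = 6.552 L/min
a-v O2 diff = 20.1 - 13.9 = 6.2 mL/dL
VO2 = CO * (CaO2-CvO2) * 10 dL/L
VO2 = 6.552 * 6.2 * 10
VO2 = 406.2 mL/min


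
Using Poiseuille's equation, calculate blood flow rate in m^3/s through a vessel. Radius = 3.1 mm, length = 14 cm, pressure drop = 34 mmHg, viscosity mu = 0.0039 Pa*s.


Q = pi*r^4*dP / (8*mu*L)
r = 0.0031 m, L = 0.14 m
dP = 34 mmHg = 4532.948 Pa
Q = 3.0109e-04 m^3/s


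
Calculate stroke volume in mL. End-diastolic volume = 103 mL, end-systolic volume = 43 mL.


SV = EDV - ESV
SV = 103 - 43
SV = 60 mL


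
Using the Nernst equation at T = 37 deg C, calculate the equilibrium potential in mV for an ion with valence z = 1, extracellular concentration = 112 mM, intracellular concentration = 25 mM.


E = (RT/(zF)) * ln(C_out/C_in)
T = 37 + 273.15 = 310.15 K
E = (8.314 * 310.15 / (1 * 96485)) * ln(112/25)
E = 40.08 mV


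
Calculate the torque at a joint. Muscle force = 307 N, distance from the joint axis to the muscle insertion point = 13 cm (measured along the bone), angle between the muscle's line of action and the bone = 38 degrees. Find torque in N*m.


Torque = F * d * sin(theta)   (moment arm = d*sin(theta))
d = 13 cm = 0.13 m
Torque = 307 * 0.13 * sin(38)
Torque = 24.57 N*m


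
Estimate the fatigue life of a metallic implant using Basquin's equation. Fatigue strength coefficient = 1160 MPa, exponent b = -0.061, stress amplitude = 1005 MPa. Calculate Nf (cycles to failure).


sigma_a = sigma_f' * (2Nf)^b
2Nf = (sigma_a/sigma_f')^(1/b)
2Nf = (1005/1160)^(1/-0.061)
2Nf = 10.499754
Nf = 5.25


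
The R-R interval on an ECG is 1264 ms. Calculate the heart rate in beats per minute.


HR = 60 / RR_interval(s)
RR = 1264 ms = 1.264 s
HR = 60 / 1.264 = 47.47 bpm


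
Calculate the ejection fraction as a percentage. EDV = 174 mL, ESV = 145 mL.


SV = EDV - ESV = 174 - 145 = 29 mL
EF = SV/EDV * 100 = 29/174 * 100
EF = 16.67%


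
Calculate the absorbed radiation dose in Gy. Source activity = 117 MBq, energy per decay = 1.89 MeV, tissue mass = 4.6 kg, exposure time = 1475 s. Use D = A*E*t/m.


A = 117 MBq = 1.1700e+08 Bq
E = 1.89 MeV = 3.02778e-13 J
D = A*E*t/m = 1.1700e+08*3.02778e-13*1475/4.6
D = 0.01136 Gy


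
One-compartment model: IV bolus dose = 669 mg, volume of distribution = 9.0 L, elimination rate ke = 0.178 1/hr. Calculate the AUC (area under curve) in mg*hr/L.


C0 = Dose/Vd = 669/9.0 = 74.3333 mg/L
AUC = C0/ke = 74.3333/0.178
AUC = 417.6 mg*hr/L


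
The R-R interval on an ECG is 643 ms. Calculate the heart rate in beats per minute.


HR = 60 / RR_interval(s)
RR = 643 ms = 0.643 s
HR = 60 / 0.643 = 93.31 bpm


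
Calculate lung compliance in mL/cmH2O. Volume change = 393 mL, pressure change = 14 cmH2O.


C = dV / dP
C = 393 / 14
C = 28.07 mL/cmH2O


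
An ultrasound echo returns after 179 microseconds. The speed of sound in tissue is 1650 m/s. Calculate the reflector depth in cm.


depth = c * t / 2
t = 179 us = 1.7900e-04 s
depth = 1650 * 1.7900e-04 / 2
depth = 0.147675 m = 14.7675 cm


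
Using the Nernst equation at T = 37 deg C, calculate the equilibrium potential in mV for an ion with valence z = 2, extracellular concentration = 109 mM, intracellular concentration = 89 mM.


E = (RT/(zF)) * ln(C_out/C_in)
T = 37 + 273.15 = 310.15 K
E = (8.314 * 310.15 / (2 * 96485)) * ln(109/89)
E = 2.709 mV


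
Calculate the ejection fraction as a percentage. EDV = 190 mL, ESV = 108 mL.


SV = EDV - ESV = 190 - 108 = 82 mL
EF = SV/EDV * 100 = 82/190 * 100
EF = 43.16%


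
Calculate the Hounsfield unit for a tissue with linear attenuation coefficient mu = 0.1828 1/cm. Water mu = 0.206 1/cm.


HU = ((mu_tissue - mu_water) / mu_water) * 1000
HU = ((0.1828 - 0.206) / 0.206) * 1000
HU = -112.6


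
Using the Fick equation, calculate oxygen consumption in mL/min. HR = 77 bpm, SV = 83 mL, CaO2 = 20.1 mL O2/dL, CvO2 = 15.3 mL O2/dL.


CO = HR*SV = 77*83/1000 = 6.391 L/min
a-v O2 diff = 20.1 - 15.3 = 4.8 mL/dL
VO2 = CO * (CaO2-CvO2) * 10 dL/L
VO2 = 6.391 * 4.8 * 10
VO2 = 306.8 mL/min


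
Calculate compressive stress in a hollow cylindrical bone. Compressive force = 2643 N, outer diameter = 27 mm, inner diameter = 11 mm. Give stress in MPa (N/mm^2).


A = pi*(r_o^2 - r_i^2)
r_o = 13.5 mm, r_i = 5.5 mm
A = 477.522 mm^2
sigma = F/A = 2643 / 477.522
sigma = 5.535 MPa


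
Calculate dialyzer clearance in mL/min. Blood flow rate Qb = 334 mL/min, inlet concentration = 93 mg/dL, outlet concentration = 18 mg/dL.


K = Qb * (Cb_in - Cb_out) / Cb_in
K = 334 * (93 - 18) / 93
K = 269.4 mL/min


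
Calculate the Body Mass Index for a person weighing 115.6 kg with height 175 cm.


BMI = weight / height^2
height = 175 cm = 1.75 m
BMI = 115.6 / 1.75^2
BMI = 37.75 kg/m^2


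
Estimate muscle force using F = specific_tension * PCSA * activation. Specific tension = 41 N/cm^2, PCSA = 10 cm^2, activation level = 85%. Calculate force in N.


F = sigma * PCSA * activation
F = 41 * 10 * 0.85
F = 348.5 N


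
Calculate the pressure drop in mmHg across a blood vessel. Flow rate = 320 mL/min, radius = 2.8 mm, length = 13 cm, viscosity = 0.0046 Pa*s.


dP = 8*mu*L*Q / (pi*r^4)
Q = 320 mL/min = 5.33333e-06 m^3/s
dP = 132.132 Pa = 132.132 / 133.322 mmHg = 0.9911 mmHg


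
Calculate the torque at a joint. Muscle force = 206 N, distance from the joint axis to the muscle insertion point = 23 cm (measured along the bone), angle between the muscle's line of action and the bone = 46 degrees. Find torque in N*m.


Torque = F * d * sin(theta)   (moment arm = d*sin(theta))
d = 23 cm = 0.23 m
Torque = 206 * 0.23 * sin(46)
Torque = 34.08 N*m


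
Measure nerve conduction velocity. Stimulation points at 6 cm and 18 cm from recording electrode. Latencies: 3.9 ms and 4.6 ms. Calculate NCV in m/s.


Distance = (18 - 6) / 100 = 0.12 m
dt = (4.6 - 3.9) / 1000 = 7.0000e-04 s
NCV = dist / dt = 171.4 m/s


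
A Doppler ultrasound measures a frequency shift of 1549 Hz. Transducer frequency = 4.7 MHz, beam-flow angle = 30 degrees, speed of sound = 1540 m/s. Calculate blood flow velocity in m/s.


v = fd * c / (2 * f0 * cos(theta))
v = 1549 * 1540 / (2 * 4.7000e+06 * cos(30))
v = 0.293 m/s


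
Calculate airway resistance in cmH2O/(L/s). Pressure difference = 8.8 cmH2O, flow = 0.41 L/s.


R = dP / flow
R = 8.8 / 0.41
R = 21.46 cmH2O/(L/s)


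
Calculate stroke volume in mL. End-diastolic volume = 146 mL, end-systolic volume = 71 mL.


SV = EDV - ESV
SV = 146 - 71
SV = 75 mL


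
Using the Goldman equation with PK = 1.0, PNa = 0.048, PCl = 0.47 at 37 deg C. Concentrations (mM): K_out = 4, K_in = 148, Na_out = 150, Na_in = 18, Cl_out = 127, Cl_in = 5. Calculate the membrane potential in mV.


Vm = (RT/F)*ln((PK*Ko + PNa*Nao + PCl*Cli)/(PK*Ki + PNa*Nai + PCl*Clo))
Numer = 13.55, Denom = 208.554
Vm = -73.06 mV


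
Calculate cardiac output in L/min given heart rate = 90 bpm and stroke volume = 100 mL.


CO = HR * SV
CO = 90 * 100 / 1000
CO = 9 L/min


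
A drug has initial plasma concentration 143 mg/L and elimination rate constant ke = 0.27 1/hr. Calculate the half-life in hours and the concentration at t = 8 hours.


t_half = ln(2) / ke = 0.693147 / 0.27 = 2.567 hr
C(t) = C0 * exp(-ke*t) = 143 * exp(-0.27*8)
C(8) = 16.49 mg/L


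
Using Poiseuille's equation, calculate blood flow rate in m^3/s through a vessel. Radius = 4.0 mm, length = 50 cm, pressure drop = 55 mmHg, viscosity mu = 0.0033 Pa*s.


Q = pi*r^4*dP / (8*mu*L)
r = 0.004 m, L = 0.5 m
dP = 55 mmHg = 7332.71 Pa
Q = 4.4677e-04 m^3/s


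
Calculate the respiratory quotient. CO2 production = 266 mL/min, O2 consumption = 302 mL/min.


RQ = VCO2 / VO2
RQ = 266 / 302
RQ = 0.8808


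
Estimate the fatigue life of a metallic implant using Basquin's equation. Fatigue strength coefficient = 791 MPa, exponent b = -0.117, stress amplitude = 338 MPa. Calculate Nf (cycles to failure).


sigma_a = sigma_f' * (2Nf)^b
2Nf = (sigma_a/sigma_f')^(1/b)
2Nf = (338/791)^(1/-0.117)
2Nf = 1432.4073
Nf = 716.2


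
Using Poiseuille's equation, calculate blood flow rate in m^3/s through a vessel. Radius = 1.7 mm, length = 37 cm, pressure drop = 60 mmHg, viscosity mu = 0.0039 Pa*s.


Q = pi*r^4*dP / (8*mu*L)
r = 0.0017 m, L = 0.37 m
dP = 60 mmHg = 7999.32 Pa
Q = 1.8182e-05 m^3/s


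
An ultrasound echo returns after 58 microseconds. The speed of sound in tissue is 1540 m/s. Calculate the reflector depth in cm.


depth = c * t / 2
t = 58 us = 5.8000e-05 s
depth = 1540 * 5.8000e-05 / 2
depth = 0.04466 m = 4.466 cm


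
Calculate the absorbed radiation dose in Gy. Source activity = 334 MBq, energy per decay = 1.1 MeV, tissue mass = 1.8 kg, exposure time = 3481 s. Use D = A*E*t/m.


A = 334 MBq = 3.3400e+08 Bq
E = 1.1 MeV = 1.7622e-13 J
D = A*E*t/m = 3.3400e+08*1.7622e-13*3481/1.8
D = 0.1138 Gy


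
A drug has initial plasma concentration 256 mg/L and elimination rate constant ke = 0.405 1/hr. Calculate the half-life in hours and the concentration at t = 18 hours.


t_half = ln(2) / ke = 0.693147 / 0.405 = 1.711 hr
C(t) = C0 * exp(-ke*t) = 256 * exp(-0.405*18)
C(18) = 0.1747 mg/L


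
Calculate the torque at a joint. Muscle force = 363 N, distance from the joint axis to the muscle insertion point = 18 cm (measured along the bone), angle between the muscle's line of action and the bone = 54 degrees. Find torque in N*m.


Torque = F * d * sin(theta)   (moment arm = d*sin(theta))
d = 18 cm = 0.18 m
Torque = 363 * 0.18 * sin(54)
Torque = 52.86 N*m


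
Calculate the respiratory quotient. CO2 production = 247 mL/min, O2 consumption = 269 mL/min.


RQ = VCO2 / VO2
RQ = 247 / 269
RQ = 0.9182


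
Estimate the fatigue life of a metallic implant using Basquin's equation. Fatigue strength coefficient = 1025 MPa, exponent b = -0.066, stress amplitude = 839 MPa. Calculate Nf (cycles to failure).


sigma_a = sigma_f' * (2Nf)^b
2Nf = (sigma_a/sigma_f')^(1/b)
2Nf = (839/1025)^(1/-0.066)
2Nf = 20.778042
Nf = 10.39


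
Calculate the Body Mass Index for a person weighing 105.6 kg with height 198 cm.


BMI = weight / height^2
height = 198 cm = 1.98 m
BMI = 105.6 / 1.98^2
BMI = 26.94 kg/m^2


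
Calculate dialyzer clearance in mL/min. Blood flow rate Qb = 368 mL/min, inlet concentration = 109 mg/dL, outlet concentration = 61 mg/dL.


K = Qb * (Cb_in - Cb_out) / Cb_in
K = 368 * (109 - 61) / 109
K = 162.1 mL/min


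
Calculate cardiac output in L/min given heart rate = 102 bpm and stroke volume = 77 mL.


CO = HR * SV
CO = 102 * 77 / 1000
CO = 7.854 L/min


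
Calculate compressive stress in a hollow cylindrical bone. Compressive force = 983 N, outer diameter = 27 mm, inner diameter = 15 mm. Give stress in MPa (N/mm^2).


A = pi*(r_o^2 - r_i^2)
r_o = 13.5 mm, r_i = 7.5 mm
A = 395.841 mm^2
sigma = F/A = 983 / 395.841
sigma = 2.483 MPa


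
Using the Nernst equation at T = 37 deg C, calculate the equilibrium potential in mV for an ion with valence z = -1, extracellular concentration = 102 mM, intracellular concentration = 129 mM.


E = (RT/(zF)) * ln(C_out/C_in)
T = 37 + 273.15 = 310.15 K
E = (8.314 * 310.15 / (-1 * 96485)) * ln(102/129)
E = 6.276 mV


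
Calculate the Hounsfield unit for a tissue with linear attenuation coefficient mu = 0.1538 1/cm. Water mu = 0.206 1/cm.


HU = ((mu_tissue - mu_water) / mu_water) * 1000
HU = ((0.1538 - 0.206) / 0.206) * 1000
HU = -253.4


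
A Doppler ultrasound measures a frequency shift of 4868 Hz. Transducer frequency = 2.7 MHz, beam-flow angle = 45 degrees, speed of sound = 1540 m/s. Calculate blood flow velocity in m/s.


v = fd * c / (2 * f0 * cos(theta))
v = 4868 * 1540 / (2 * 2.7000e+06 * cos(45))
v = 1.963 m/s


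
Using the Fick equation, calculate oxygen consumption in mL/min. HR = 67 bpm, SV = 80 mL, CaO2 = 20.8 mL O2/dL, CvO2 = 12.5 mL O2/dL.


CO = HR*SV = 67*80/1000 = 5.36 L/min
a-v O2 diff = 20.8 - 12.5 = 8.3 mL/dL
VO2 = CO * (CaO2-CvO2) * 10 dL/L
VO2 = 5.36 * 8.3 * 10
VO2 = 444.9 mL/min


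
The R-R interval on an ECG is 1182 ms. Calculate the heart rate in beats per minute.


HR = 60 / RR_interval(s)
RR = 1182 ms = 1.182 s
HR = 60 / 1.182 = 50.76 bpm


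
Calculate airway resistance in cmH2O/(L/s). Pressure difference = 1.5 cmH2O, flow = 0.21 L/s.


R = dP / flow
R = 1.5 / 0.21
R = 7.143 cmH2O/(L/s)


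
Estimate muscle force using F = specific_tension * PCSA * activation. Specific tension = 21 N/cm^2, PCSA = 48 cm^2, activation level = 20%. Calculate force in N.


F = sigma * PCSA * activation
F = 21 * 48 * 0.2
F = 201.6 N


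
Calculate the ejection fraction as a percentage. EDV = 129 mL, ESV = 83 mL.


SV = EDV - ESV = 129 - 83 = 46 mL
EF = SV/EDV * 100 = 46/129 * 100
EF = 35.66%


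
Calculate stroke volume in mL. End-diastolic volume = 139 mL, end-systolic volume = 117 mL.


SV = EDV - ESV
SV = 139 - 117
SV = 22 mL


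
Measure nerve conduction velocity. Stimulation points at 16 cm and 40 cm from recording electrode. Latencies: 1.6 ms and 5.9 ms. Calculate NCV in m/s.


Distance = (40 - 16) / 100 = 0.24 m
dt = (5.9 - 1.6) / 1000 = 0.0043 s
NCV = dist / dt = 55.81 m/s


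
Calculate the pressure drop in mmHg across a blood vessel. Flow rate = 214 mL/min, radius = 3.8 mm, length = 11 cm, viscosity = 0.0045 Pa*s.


dP = 8*mu*L*Q / (pi*r^4)
Q = 214 mL/min = 3.56667e-06 m^3/s
dP = 21.5612 Pa = 21.5612 / 133.322 mmHg = 0.1617 mmHg


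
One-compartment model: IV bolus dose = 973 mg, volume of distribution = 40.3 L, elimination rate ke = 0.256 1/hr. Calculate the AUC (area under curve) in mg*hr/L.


C0 = Dose/Vd = 973/40.3 = 24.1439 mg/L
AUC = C0/ke = 24.1439/0.256
AUC = 94.31 mg*hr/L


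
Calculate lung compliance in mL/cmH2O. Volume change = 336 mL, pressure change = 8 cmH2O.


C = dV / dP
C = 336 / 8
C = 42 mL/cmH2O


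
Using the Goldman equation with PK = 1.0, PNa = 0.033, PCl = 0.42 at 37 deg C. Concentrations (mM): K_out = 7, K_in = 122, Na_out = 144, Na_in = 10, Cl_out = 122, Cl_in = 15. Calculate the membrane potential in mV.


Vm = (RT/F)*ln((PK*Ko + PNa*Nao + PCl*Cli)/(PK*Ki + PNa*Nai + PCl*Clo))
Numer = 18.052, Denom = 173.57
Vm = -60.49 mV


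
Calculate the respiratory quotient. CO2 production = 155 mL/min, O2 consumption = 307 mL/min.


RQ = VCO2 / VO2
RQ = 155 / 307
RQ = 0.5049


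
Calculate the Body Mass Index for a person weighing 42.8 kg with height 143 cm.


BMI = weight / height^2
height = 143 cm = 1.43 m
BMI = 42.8 / 1.43^2
BMI = 20.93 kg/m^2


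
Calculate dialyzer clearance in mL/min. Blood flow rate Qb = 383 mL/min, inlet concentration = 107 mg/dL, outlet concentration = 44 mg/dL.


K = Qb * (Cb_in - Cb_out) / Cb_in
K = 383 * (107 - 44) / 107
K = 225.5 mL/min


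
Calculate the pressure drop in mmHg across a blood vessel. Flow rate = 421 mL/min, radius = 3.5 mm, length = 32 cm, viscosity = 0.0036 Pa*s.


dP = 8*mu*L*Q / (pi*r^4)
Q = 421 mL/min = 7.01667e-06 m^3/s
dP = 137.168 Pa = 137.168 / 133.322 mmHg = 1.029 mmHg


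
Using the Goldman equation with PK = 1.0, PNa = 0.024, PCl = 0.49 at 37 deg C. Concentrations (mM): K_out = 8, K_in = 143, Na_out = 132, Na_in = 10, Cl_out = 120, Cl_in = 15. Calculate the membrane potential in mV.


Vm = (RT/F)*ln((PK*Ko + PNa*Nao + PCl*Cli)/(PK*Ki + PNa*Nai + PCl*Clo))
Numer = 18.518, Denom = 202.04
Vm = -63.87 mV


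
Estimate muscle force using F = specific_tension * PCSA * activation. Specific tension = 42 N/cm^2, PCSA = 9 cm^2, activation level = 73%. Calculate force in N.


F = sigma * PCSA * activation
F = 42 * 9 * 0.73
F = 275.9 N


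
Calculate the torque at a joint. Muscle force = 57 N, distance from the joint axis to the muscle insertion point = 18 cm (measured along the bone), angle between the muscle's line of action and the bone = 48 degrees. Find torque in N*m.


Torque = F * d * sin(theta)   (moment arm = d*sin(theta))
d = 18 cm = 0.18 m
Torque = 57 * 0.18 * sin(48)
Torque = 7.625 N*m


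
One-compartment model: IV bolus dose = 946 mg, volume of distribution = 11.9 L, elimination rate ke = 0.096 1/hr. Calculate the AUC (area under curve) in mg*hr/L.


C0 = Dose/Vd = 946/11.9 = 79.4958 mg/L
AUC = C0/ke = 79.4958/0.096
AUC = 828.1 mg*hr/L


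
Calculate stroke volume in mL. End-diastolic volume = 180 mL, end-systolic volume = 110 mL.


SV = EDV - ESV
SV = 180 - 110
SV = 70 mL


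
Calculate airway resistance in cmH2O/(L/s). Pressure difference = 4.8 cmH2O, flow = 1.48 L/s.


R = dP / flow
R = 4.8 / 1.48
R = 3.243 cmH2O/(L/s)


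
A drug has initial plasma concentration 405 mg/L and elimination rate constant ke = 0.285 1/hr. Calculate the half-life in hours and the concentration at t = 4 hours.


t_half = ln(2) / ke = 0.693147 / 0.285 = 2.432 hr
C(t) = C0 * exp(-ke*t) = 405 * exp(-0.285*4)
C(4) = 129.5 mg/L


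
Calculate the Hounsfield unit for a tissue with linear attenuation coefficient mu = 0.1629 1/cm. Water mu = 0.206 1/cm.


HU = ((mu_tissue - mu_water) / mu_water) * 1000
HU = ((0.1629 - 0.206) / 0.206) * 1000
HU = -209.2


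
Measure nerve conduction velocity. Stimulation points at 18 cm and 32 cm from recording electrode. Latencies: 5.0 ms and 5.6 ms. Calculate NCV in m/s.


Distance = (32 - 18) / 100 = 0.14 m
dt = (5.6 - 5.0) / 1000 = 6.0000e-04 s
NCV = dist / dt = 233.3 m/s


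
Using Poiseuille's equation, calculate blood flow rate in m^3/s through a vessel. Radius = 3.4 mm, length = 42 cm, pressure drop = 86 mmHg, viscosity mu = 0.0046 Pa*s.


Q = pi*r^4*dP / (8*mu*L)
r = 0.0034 m, L = 0.42 m
dP = 86 mmHg = 11465.692 Pa
Q = 3.1144e-04 m^3/s


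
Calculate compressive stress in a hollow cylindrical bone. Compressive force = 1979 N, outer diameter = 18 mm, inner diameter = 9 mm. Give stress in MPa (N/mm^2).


A = pi*(r_o^2 - r_i^2)
r_o = 9 mm, r_i = 4.5 mm
A = 190.852 mm^2
sigma = F/A = 1979 / 190.852
sigma = 10.37 MPa


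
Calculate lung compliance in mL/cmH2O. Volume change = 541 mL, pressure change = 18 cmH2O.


C = dV / dP
C = 541 / 18
C = 30.06 mL/cmH2O


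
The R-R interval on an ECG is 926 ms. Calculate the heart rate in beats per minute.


HR = 60 / RR_interval(s)
RR = 926 ms = 0.926 s
HR = 60 / 0.926 = 64.79 bpm


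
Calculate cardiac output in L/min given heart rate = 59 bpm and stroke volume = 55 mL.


CO = HR * SV
CO = 59 * 55 / 1000
CO = 3.245 L/min


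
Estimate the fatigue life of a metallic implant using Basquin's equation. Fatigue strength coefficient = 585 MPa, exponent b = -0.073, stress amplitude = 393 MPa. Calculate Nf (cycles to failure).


sigma_a = sigma_f' * (2Nf)^b
2Nf = (sigma_a/sigma_f')^(1/b)
2Nf = (393/585)^(1/-0.073)
2Nf = 232.60592
Nf = 116.3


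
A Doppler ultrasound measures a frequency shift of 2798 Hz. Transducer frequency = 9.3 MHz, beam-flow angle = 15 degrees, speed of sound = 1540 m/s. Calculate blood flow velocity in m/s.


v = fd * c / (2 * f0 * cos(theta))
v = 2798 * 1540 / (2 * 9.3000e+06 * cos(15))
v = 0.2398 m/s


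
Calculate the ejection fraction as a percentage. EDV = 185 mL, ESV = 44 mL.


SV = EDV - ESV = 185 - 44 = 141 mL
EF = SV/EDV * 100 = 141/185 * 100
EF = 76.22%


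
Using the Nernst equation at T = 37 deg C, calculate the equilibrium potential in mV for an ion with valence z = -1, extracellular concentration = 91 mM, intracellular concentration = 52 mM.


E = (RT/(zF)) * ln(C_out/C_in)
T = 37 + 273.15 = 310.15 K
E = (8.314 * 310.15 / (-1 * 96485)) * ln(91/52)
E = -14.96 mV


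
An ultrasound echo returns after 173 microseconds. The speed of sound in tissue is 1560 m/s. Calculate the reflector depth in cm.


depth = c * t / 2
t = 173 us = 1.7300e-04 s
depth = 1560 * 1.7300e-04 / 2
depth = 0.13494 m = 13.494 cm


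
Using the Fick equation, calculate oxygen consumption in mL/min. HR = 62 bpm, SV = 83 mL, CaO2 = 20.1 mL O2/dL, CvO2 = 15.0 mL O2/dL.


CO = HR*SV = 62*83/1000 = 5.146 L/min
a-v O2 diff = 20.1 - 15.0 = 5.1 mL/dL
VO2 = CO * (CaO2-CvO2) * 10 dL/L
VO2 = 5.146 * 5.1 * 10
VO2 = 262.4 mL/min


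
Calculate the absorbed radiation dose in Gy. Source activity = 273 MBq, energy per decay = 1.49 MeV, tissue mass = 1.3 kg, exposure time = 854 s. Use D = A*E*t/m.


A = 273 MBq = 2.7300e+08 Bq
E = 1.49 MeV = 2.38698e-13 J
D = A*E*t/m = 2.7300e+08*2.38698e-13*854/1.3
D = 0.04281 Gy


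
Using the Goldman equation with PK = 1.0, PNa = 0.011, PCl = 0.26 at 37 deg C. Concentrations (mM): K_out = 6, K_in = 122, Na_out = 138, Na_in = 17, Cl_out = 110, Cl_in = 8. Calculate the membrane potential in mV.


Vm = (RT/F)*ln((PK*Ko + PNa*Nao + PCl*Cli)/(PK*Ki + PNa*Nai + PCl*Clo))
Numer = 9.598, Denom = 150.787
Vm = -73.61 mV


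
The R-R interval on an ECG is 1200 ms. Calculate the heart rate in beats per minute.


HR = 60 / RR_interval(s)
RR = 1200 ms = 1.2 s
HR = 60 / 1.2 = 50 bpm


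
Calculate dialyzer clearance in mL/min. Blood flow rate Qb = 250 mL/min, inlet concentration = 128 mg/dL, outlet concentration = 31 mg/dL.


K = Qb * (Cb_in - Cb_out) / Cb_in
K = 250 * (128 - 31) / 128
K = 189.5 mL/min


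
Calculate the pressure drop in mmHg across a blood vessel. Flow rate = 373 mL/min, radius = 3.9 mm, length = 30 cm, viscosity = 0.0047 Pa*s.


dP = 8*mu*L*Q / (pi*r^4)
Q = 373 mL/min = 6.21667e-06 m^3/s
dP = 96.4847 Pa = 96.4847 / 133.322 mmHg = 0.7237 mmHg


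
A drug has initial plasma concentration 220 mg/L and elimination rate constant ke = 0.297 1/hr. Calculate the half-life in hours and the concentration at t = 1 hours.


t_half = ln(2) / ke = 0.693147 / 0.297 = 2.334 hr
C(t) = C0 * exp(-ke*t) = 220 * exp(-0.297*1)
C(1) = 163.5 mg/L


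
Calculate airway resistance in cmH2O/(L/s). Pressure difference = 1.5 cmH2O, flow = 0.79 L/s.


R = dP / flow
R = 1.5 / 0.79
R = 1.899 cmH2O/(L/s)


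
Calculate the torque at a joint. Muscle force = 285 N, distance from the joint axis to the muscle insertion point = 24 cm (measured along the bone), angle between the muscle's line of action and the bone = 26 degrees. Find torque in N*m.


Torque = F * d * sin(theta)   (moment arm = d*sin(theta))
d = 24 cm = 0.24 m
Torque = 285 * 0.24 * sin(26)
Torque = 29.98 N*m


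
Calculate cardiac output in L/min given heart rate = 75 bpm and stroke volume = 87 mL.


CO = HR * SV
CO = 75 * 87 / 1000
CO = 6.525 L/min


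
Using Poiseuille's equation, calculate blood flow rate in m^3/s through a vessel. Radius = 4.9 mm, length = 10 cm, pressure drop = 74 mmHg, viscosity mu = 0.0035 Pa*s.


Q = pi*r^4*dP / (8*mu*L)
r = 0.0049 m, L = 0.1 m
dP = 74 mmHg = 9865.828 Pa
Q = 0.006381 m^3/s


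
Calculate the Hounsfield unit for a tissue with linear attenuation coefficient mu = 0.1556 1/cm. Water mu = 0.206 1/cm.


HU = ((mu_tissue - mu_water) / mu_water) * 1000
HU = ((0.1556 - 0.206) / 0.206) * 1000
HU = -244.7


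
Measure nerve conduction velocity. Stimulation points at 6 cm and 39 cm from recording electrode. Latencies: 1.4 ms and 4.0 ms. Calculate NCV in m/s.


Distance = (39 - 6) / 100 = 0.33 m
dt = (4.0 - 1.4) / 1000 = 0.0026 s
NCV = dist / dt = 126.9 m/s


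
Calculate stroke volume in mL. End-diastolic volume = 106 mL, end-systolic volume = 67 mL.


SV = EDV - ESV
SV = 106 - 67
SV = 39 mL


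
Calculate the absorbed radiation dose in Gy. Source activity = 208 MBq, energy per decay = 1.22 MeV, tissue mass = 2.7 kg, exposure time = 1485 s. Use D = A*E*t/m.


A = 208 MBq = 2.0800e+08 Bq
E = 1.22 MeV = 1.95444e-13 J
D = A*E*t/m = 2.0800e+08*1.95444e-13*1485/2.7
D = 0.02236 Gy


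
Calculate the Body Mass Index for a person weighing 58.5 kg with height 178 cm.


BMI = weight / height^2
height = 178 cm = 1.78 m
BMI = 58.5 / 1.78^2
BMI = 18.46 kg/m^2


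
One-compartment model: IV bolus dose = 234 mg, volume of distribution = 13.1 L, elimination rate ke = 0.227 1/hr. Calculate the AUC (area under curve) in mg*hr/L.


C0 = Dose/Vd = 234/13.1 = 17.8626 mg/L
AUC = C0/ke = 17.8626/0.227
AUC = 78.69 mg*hr/L


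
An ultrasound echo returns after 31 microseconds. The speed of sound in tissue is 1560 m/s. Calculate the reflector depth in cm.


depth = c * t / 2
t = 31 us = 3.1000e-05 s
depth = 1560 * 3.1000e-05 / 2
depth = 0.02418 m = 2.418 cm


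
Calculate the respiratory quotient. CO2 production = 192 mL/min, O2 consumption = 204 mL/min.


RQ = VCO2 / VO2
RQ = 192 / 204
RQ = 0.9412
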